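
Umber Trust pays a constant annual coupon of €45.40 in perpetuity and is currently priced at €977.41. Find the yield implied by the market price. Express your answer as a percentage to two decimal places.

4.64%

P = C/r ⇒ r = C/P = €45.40/€977.41 = 0.046449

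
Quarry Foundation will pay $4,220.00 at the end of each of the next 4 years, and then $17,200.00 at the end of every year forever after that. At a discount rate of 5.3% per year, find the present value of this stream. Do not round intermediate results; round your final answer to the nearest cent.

PV of 4-year annuity: $4,220.00 × [1 − (1+0.053)^−4] / 0.053 = 14860.21736
Perpetuity value at year 4: $17,200.00 / 0.053 = 324528.30189
PV of perpetuity: 324528.30189 / (1+0.053)^4 = 263960.59130
Total PV = 14860.21736 + 263960.59130 = 278820.80867

$278820.81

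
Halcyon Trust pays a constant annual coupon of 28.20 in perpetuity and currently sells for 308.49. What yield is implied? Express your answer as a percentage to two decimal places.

9.14%

P = C/r ⇒ r = C/P = 28.20/308.49 = 0.091413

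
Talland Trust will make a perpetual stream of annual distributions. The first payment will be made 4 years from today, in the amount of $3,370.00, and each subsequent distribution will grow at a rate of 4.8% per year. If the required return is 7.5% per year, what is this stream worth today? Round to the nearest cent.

Value at end of year 3: C₁ / (r − g) = $3,370.00 / (0.075 − 0.048) = $124,814.8148
Discount to today: PV = $124,814.8148 / (1 + 0.075)^3 = $124,814.8148 / 1.242297 = $100,471.00

$100471.00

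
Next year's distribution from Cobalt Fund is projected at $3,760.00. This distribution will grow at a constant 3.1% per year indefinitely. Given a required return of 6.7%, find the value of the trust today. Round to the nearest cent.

Growing perpetuity: P = D₁ / (r − g) = $3,760.0000 / (0.067 − 0.031) = $104,444.44

$104444.44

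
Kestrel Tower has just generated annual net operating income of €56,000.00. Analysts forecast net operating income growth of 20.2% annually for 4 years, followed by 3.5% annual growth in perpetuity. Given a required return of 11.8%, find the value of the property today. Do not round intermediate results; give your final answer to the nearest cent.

D_1 = 67312.00000
D_2 = 80909.02400
D_3 = 97252.64685
D_4 = 116897.68151
Terminal value at year 4: TV = D_4×(1+g_2)/(r−g_2) = 120989.10036/0.083 = 1457700.00439
P_0 = D_1/(1+r)^1 + D_2/(1+r)^2 + D_3/(1+r)^3 + D_4/(1+r)^4 + TV/(1+r)^4
    = 60207.51342 + 64731.15485 + 69594.67633 + 74823.61444 + 933041.45720 = 1202398.41624

€1202398.42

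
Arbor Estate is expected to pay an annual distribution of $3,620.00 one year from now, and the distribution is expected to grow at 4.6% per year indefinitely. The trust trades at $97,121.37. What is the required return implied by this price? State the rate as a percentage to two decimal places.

8.33%

P = D₁/(r − g) ⇒ r = D₁/P + g = $3,620.0000/$97,121.37 + 0.046 = 0.037273 + 0.046 = 0.083273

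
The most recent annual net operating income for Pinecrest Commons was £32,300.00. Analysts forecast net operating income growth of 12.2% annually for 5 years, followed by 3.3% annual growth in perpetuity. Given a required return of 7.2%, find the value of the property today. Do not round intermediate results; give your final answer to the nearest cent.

£1260108.24

D_1 = 36240.60000
D_2 = 40661.95320
D_3 = 45622.71149
D_4 = 51188.68229
D_5 = 57433.70153
Terminal value at year 5: TV = D_5×(1+g_2)/(r−g_2) = 59329.01368/0.039 = 1521256.76109
P_0 = D_1/(1+r)^1 + D_2/(1+r)^2 + D_3/(1+r)^3 + D_4/(1+r)^4 + D_5/(1+r)^5 + TV/(1+r)^5
    = 33806.52985 + 35383.32695 + 37033.66869 + 38760.98533 + 40568.86711 + 1074554.86472 = 1260108.24266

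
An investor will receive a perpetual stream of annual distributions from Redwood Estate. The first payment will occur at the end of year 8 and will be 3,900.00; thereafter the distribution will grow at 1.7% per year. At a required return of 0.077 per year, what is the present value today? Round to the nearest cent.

Value at end of year 7: C₁ / (r − g) = 3,900.00 / (0.077 − 0.017) = 65,000.0000
Discount to today: PV = 65,000.0000 / (1 + 0.077)^7 = 65,000.0000 / 1.680776 = 38,672.61

38672.61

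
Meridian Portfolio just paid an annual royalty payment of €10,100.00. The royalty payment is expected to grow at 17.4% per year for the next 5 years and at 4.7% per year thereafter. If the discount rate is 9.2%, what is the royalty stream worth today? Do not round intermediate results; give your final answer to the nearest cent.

D_1 = 11857.40000
D_2 = 13920.58760
D_3 = 16342.76984
D_4 = 19186.41179
D_5 = 22524.84745
Terminal value at year 5: TV = D_5×(1+g_2)/(r−g_2) = 23583.51528/0.045 = 524078.11727
P_0 = D_1/(1+r)^1 + D_2/(1+r)^2 + D_3/(1+r)^3 + D_4/(1+r)^4 + D_5/(1+r)^5 + TV/(1+r)^5
    = 10858.42491 + 11673.80114 + 12550.40525 + 13492.83495 + 14506.03318 + 337507.03865 = 400588.53808

€400588.54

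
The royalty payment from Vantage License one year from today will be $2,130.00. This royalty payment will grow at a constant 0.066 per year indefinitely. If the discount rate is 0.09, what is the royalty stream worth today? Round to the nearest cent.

Growing perpetuity: P = D₁ / (r − g) = $2,130.0000 / (0.09 − 0.066) = $88,750.00

$88750.00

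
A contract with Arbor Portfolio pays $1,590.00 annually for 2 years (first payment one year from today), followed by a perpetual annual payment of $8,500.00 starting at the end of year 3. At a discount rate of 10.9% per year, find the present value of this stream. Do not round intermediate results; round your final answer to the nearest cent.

PV of 2-year annuity: $1,590.00 × [1 − (1+0.109)^−2] / 0.109 = 2726.53208
Perpetuity value at year 2: $8,500.00 / 0.109 = 77981.65138
PV of perpetuity: 77981.65138 / (1+0.109)^2 = 63405.85095
Total PV = 2726.53208 + 63405.85095 = 66132.38303

$66132.38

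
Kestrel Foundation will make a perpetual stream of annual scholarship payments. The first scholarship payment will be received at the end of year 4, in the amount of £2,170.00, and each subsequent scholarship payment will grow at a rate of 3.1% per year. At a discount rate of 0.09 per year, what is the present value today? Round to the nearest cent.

Value at end of year 3: C₁ / (r − g) = £2,170.00 / (0.09 − 0.031) = £36,779.6610
Discount to today: PV = £36,779.6610 / (1 + 0.09)^3 = £36,779.6610 / 1.295029 = £28,400.65

£28400.65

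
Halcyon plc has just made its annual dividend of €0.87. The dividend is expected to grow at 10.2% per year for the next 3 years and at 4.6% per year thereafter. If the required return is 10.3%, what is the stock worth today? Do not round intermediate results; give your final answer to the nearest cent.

€18.53

D_1 = 0.95874
D_2 = 1.05653
D_3 = 1.16430
Terminal value at year 3: TV = D_3×(1+g_2)/(r−g_2) = 1.21786/0.057 = 21.36588
P_0 = D_1/(1+r)^1 + D_2/(1+r)^2 + D_3/(1+r)^3 + TV/(1+r)^3
    = 0.86921 + 0.86842 + 0.86764 + 15.92188 = 18.52715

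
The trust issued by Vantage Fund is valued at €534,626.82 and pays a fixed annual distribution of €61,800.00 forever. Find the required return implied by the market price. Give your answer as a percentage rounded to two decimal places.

11.56%

P = C/r ⇒ r = C/P = €61,800.00/€534,626.82 = 0.115595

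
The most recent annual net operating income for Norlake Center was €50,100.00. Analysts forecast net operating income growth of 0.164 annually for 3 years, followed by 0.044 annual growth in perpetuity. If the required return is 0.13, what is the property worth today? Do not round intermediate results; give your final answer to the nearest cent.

D_1 = 58316.40000
D_2 = 67880.28960
D_3 = 79012.65709
Terminal value at year 3: TV = D_3×(1+g_2)/(r−g_2) = 82489.21401/0.086 = 959176.90705
P_0 = D_1/(1+r)^1 + D_2/(1+r)^2 + D_3/(1+r)^3 + TV/(1+r)^3
    = 51607.43363 + 53160.22367 + 54759.73482 + 664757.71109 = 824285.10320

€824285.10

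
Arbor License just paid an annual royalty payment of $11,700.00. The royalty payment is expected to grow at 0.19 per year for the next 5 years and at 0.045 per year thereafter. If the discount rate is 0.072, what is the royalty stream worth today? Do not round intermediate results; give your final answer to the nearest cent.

$844204.94

D_1 = 13923.00000
D_2 = 16568.37000
D_3 = 19716.36030
D_4 = 23462.46876
D_5 = 27920.33782
Terminal value at year 5: TV = D_5×(1+g_2)/(r−g_2) = 29176.75302/0.027 = 1080620.48232
P_0 = D_1/(1+r)^1 + D_2/(1+r)^2 + D_3/(1+r)^3 + D_4/(1+r)^4 + D_5/(1+r)^5 + TV/(1+r)^5
    = 12987.87313 + 14417.50842 + 16004.51028 + 17766.20078 + 19721.80870 + 763307.04053 = 844204.94186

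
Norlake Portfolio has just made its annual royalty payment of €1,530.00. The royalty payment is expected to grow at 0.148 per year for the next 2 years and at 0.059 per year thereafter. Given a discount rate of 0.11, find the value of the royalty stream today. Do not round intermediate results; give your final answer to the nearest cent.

€37201.41

D_1 = 1756.44000
D_2 = 2016.39312
Terminal value at year 2: TV = D_2×(1+g_2)/(r−g_2) = 2135.36031/0.051 = 41869.81008
P_0 = D_1/(1+r)^1 + D_2/(1+r)^2 + TV/(1+r)^2
    = 1582.37838 + 1636.54989 + 33982.47714 = 37201.40541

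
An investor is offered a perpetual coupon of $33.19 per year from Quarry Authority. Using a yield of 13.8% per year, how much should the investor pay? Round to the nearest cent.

Level perpetuity: PV = C / r = $33.19 / 0.138 = $240.51

$240.51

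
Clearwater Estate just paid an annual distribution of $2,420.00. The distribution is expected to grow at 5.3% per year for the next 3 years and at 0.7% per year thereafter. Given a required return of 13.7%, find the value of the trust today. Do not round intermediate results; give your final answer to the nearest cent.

D_1 = 2548.26000
D_2 = 2683.31778
D_3 = 2825.53362
Terminal value at year 3: TV = D_3×(1+g_2)/(r−g_2) = 2845.31236/0.13 = 21887.01814
P_0 = D_1/(1+r)^1 + D_2/(1+r)^2 + D_3/(1+r)^3 + TV/(1+r)^3
    = 2241.21372 + 2075.63593 + 1922.29079 + 14890.36021 = 21129.50064

$21129.50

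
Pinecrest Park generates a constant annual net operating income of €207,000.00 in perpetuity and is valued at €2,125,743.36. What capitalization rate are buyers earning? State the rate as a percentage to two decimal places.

9.74%

P = C/r ⇒ r = C/P = €207,000.00/€2,125,743.36 = 0.097378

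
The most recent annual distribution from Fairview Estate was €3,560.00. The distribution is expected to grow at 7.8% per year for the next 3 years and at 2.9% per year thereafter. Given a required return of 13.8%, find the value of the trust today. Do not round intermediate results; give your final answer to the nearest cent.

€38160.12

D_1 = 3837.68000
D_2 = 4137.01904
D_3 = 4459.70653
Terminal value at year 3: TV = D_3×(1+g_2)/(r−g_2) = 4589.03801/0.109 = 42101.26619
P_0 = D_1/(1+r)^1 + D_2/(1+r)^2 + D_3/(1+r)^3 + TV/(1+r)^3
    = 3372.30228 + 3194.50076 + 3026.07365 + 28567.24577 = 38160.12247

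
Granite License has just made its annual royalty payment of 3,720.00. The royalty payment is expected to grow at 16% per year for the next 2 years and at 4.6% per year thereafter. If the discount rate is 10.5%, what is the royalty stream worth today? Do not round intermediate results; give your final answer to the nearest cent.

D_1 = 4315.20000
D_2 = 5005.63200
Terminal value at year 2: TV = D_2×(1+g_2)/(r−g_2) = 5235.89107/0.059 = 88743.91647
P_0 = D_1/(1+r)^1 + D_2/(1+r)^2 + TV/(1+r)^2
    = 3905.15837 + 4099.53277 + 72679.85215 = 80684.54329

80684.54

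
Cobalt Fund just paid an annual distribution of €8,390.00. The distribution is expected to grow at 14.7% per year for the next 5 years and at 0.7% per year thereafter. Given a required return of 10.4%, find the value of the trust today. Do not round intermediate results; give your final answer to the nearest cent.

D_1 = 9623.33000
D_2 = 11037.95951
D_3 = 12660.53956
D_4 = 14521.63887
D_5 = 16656.31979
Terminal value at year 5: TV = D_5×(1+g_2)/(r−g_2) = 16772.91403/0.097 = 172916.63944
P_0 = D_1/(1+r)^1 + D_2/(1+r)^2 + D_3/(1+r)^3 + D_4/(1+r)^4 + D_5/(1+r)^5 + TV/(1+r)^5
    = 8716.78442 + 9056.29686 + 9409.03306 + 9775.50808 + 10156.25703 + 105436.60651 = 152550.48595

€152550.49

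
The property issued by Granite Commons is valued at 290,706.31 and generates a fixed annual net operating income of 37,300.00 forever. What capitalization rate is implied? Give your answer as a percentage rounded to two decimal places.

P = C/r ⇒ r = C/P = 37,300.00/290,706.31 = 0.128308

12.83%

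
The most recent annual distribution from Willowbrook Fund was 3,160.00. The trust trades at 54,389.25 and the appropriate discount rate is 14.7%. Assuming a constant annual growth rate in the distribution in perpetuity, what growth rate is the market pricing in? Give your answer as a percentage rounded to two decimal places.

P = D₀(1+g)/(r−g) ⇒ P(r−g) = D₀(1+g) ⇒ g(P+D₀) = P·r − D₀
g = (P·r − D₀)/(P + D₀) = (54,389.25×0.147 − 3,160.00) / (54,389.25 + 3,160.00) = 0.084019

8.40%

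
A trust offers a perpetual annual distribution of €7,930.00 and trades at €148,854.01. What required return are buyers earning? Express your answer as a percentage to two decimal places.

P = C/r ⇒ r = C/P = €7,930.00/€148,854.01 = 0.053274

5.33%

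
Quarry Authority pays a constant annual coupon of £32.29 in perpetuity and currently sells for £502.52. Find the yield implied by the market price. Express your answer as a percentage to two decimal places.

P = C/r ⇒ r = C/P = £32.29/£502.52 = 0.064256

6.43%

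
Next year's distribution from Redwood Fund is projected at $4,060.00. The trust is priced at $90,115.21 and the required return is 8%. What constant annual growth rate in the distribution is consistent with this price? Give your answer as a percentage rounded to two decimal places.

P = D₁/(r−g) ⇒ g = r − D₁/P = 0.08 − $4,060.00/$90,115.21 = 0.034947

3.49%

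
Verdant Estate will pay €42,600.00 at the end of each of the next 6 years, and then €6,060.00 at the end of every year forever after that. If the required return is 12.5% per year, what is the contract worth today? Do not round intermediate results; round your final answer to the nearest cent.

PV of 6-year annuity: €42,600.00 × [1 − (1+0.125)^−6] / 0.125 = 172693.52120
Perpetuity value at year 6: €6,060.00 / 0.125 = 48480.00000
PV of perpetuity: 48480.00000 / (1+0.125)^6 = 23913.73853
Total PV = 172693.52120 + 23913.73853 = 196607.25973

€196607.26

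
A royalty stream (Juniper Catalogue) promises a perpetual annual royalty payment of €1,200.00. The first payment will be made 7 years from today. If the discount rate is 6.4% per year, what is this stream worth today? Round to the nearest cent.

€12922.65

Value at end of year 6: C / r = €1,200.00 / 0.064 = €18,750.0000
Discount to today: PV = €18,750.0000 / (1 + 0.064)^6 = €18,750.0000 / 1.450941 = €12,922.65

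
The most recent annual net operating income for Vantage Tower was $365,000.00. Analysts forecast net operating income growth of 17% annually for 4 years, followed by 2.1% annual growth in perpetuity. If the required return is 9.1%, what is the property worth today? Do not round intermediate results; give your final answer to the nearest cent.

$8785636.99

D_1 = 427050.00000
D_2 = 499648.50000
D_3 = 584588.74500
D_4 = 683968.83165
Terminal value at year 4: TV = D_4×(1+g_2)/(r−g_2) = 698332.17711/0.07 = 9976173.95878
P_0 = D_1/(1+r)^1 + D_2/(1+r)^2 + D_3/(1+r)^3 + D_4/(1+r)^4 + TV/(1+r)^4
    = 391429.88084 + 419773.56607 + 450169.63548 + 482766.70349 + 7041497.20378 = 8785636.98967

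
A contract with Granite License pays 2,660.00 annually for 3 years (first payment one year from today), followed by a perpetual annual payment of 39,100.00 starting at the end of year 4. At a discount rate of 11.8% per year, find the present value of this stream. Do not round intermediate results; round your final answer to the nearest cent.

PV of 3-year annuity: 2,660.00 × [1 − (1+0.118)^−3] / 0.118 = 6410.89271
Perpetuity value at year 3: 39,100.00 / 0.118 = 331355.93220
PV of perpetuity: 331355.93220 / (1+0.118)^3 = 237120.62960
Total PV = 6410.89271 + 237120.62960 = 243531.52231

243531.52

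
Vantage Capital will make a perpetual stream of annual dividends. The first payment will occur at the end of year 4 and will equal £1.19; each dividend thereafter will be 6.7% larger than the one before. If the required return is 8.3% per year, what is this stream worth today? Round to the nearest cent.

Value at end of year 3: C₁ / (r − g) = £1.19 / (0.083 − 0.067) = £74.3750
Discount to today: PV = £74.3750 / (1 + 0.083)^3 = £74.3750 / 1.270239 = £58.55

£58.55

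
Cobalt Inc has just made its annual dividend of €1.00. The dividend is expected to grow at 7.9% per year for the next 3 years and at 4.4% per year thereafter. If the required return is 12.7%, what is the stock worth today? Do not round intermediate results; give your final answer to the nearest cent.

D_1 = 1.07900
D_2 = 1.16424
D_3 = 1.25622
Terminal value at year 3: TV = D_3×(1+g_2)/(r−g_2) = 1.31149/0.083 = 15.80108
P_0 = D_1/(1+r)^1 + D_2/(1+r)^2 + D_3/(1+r)^3 + TV/(1+r)^3
    = 0.95741 + 0.91663 + 0.87759 + 11.03863 = 13.79026

€13.79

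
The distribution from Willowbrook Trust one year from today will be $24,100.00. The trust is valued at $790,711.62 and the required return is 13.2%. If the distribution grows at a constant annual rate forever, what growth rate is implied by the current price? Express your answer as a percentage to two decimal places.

10.15%

P = D₁/(r−g) ⇒ g = r − D₁/P = 0.132 − $24,100.00/$790,711.62 = 0.101521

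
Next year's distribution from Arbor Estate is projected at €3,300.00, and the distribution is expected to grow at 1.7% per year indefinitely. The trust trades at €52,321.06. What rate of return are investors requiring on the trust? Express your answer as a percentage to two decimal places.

P = D₁/(r − g) ⇒ r = D₁/P + g = €3,300.0000/€52,321.06 + 0.017 = 0.063072 + 0.017 = 0.080072

8.01%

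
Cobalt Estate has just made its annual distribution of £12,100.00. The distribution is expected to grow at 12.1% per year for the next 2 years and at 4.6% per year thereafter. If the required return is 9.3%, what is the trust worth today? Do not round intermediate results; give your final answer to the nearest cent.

£308401.02

D_1 = 13564.10000
D_2 = 15205.35610
Terminal value at year 2: TV = D_2×(1+g_2)/(r−g_2) = 15904.80248/0.047 = 338400.05278
P_0 = D_1/(1+r)^1 + D_2/(1+r)^2 + TV/(1+r)^2
    = 12409.97255 + 12727.88585 + 283263.16163 = 308401.02003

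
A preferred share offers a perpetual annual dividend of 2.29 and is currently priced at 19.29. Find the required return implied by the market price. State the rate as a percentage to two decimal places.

11.87%

P = C/r ⇒ r = C/P = 2.29/19.29 = 0.118714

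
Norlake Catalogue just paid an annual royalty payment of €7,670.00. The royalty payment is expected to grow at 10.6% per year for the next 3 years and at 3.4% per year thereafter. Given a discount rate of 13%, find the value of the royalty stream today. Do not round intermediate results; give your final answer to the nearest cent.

€99505.86

D_1 = 8483.02000
D_2 = 9382.22012
D_3 = 10376.73545
Terminal value at year 3: TV = D_3×(1+g_2)/(r−g_2) = 10729.54446/0.096 = 111766.08811
P_0 = D_1/(1+r)^1 + D_2/(1+r)^2 + D_3/(1+r)^3 + TV/(1+r)^3
    = 7507.09735 + 7347.65457 + 7191.59819 + 77459.50550 = 99505.85560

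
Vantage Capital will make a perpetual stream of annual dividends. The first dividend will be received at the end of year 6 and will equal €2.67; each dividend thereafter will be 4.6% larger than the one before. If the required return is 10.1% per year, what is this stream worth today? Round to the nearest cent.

€30.01

Value at end of year 5: C₁ / (r − g) = €2.67 / (0.101 − 0.046) = €48.5455
Discount to today: PV = €48.5455 / (1 + 0.101)^5 = €48.5455 / 1.617844 = €30.01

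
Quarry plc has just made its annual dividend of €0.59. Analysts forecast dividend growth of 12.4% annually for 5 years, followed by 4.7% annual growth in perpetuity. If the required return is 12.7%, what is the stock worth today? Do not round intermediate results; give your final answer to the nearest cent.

€10.55

D_1 = 0.66316
D_2 = 0.74539
D_3 = 0.83782
D_4 = 0.94171
D_5 = 1.05848
Terminal value at year 5: TV = D_5×(1+g_2)/(r−g_2) = 1.10823/0.08 = 13.85289
P_0 = D_1/(1+r)^1 + D_2/(1+r)^2 + D_3/(1+r)^3 + D_4/(1+r)^4 + D_5/(1+r)^5 + TV/(1+r)^5
    = 0.58843 + 0.58686 + 0.58530 + 0.58374 + 0.58219 + 7.61940 = 10.54592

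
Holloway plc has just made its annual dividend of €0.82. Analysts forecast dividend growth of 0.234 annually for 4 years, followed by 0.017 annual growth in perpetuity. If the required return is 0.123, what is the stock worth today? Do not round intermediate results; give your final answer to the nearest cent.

€15.64

D_1 = 1.01188
D_2 = 1.24866
D_3 = 1.54085
D_4 = 1.90140
Terminal value at year 4: TV = D_4×(1+g_2)/(r−g_2) = 1.93373/0.106 = 18.24272
P_0 = D_1/(1+r)^1 + D_2/(1+r)^2 + D_3/(1+r)^3 + D_4/(1+r)^4 + TV/(1+r)^4
    = 0.90105 + 0.99011 + 1.08798 + 1.19552 + 11.47019 = 15.64485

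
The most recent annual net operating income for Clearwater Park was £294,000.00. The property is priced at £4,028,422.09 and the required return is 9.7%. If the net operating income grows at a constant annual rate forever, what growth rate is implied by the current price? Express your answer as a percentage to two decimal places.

2.24%

P = D₀(1+g)/(r−g) ⇒ P(r−g) = D₀(1+g) ⇒ g(P+D₀) = P·r − D₀
g = (P·r − D₀)/(P + D₀) = (£4,028,422.09×0.097 − £294,000.00) / (£4,028,422.09 + £294,000.00) = 0.022385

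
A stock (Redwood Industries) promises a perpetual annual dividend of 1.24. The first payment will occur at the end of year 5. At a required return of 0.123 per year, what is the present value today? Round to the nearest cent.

Value at end of year 4: C / r = 1.24 / 0.123 = 10.0813
Discount to today: PV = 10.0813 / (1 + 0.123)^4 = 10.0813 / 1.590446 = 6.34

6.34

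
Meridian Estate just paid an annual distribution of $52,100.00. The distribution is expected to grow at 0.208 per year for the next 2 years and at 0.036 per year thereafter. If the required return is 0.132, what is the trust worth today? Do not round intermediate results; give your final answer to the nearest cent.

D_1 = 62936.80000
D_2 = 76027.65440
Terminal value at year 2: TV = D_2×(1+g_2)/(r−g_2) = 78764.64996/0.096 = 820465.10373
P_0 = D_1/(1+r)^1 + D_2/(1+r)^2 + TV/(1+r)^2
    = 55597.87986 + 59330.59971 + 640276.05518 = 755204.53475

$755204.53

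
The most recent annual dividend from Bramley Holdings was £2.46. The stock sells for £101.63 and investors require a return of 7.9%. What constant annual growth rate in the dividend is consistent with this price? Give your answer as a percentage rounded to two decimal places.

P = D₀(1+g)/(r−g) ⇒ P(r−g) = D₀(1+g) ⇒ g(P+D₀) = P·r − D₀
g = (P·r − D₀)/(P + D₀) = (£101.63×0.079 − £2.46) / (£101.63 + £2.46) = 0.053500

5.35%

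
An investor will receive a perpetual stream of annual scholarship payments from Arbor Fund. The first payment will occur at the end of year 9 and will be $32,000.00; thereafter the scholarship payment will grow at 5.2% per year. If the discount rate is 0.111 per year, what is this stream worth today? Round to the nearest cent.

Value at end of year 8: C₁ / (r − g) = $32,000.00 / (0.111 − 0.052) = $542,372.8814
Discount to today: PV = $542,372.8814 / (1 + 0.111)^8 = $542,372.8814 / 2.321200 = $233,660.60

$233660.60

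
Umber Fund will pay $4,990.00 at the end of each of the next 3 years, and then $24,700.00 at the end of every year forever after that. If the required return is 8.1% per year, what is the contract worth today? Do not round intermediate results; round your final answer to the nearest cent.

$254235.20

PV of 3-year annuity: $4,990.00 × [1 − (1+0.081)^−3] / 0.081 = 12836.54530
Perpetuity value at year 3: $24,700.00 / 0.081 = 304938.27160
PV of perpetuity: 304938.27160 / (1+0.081)^3 = 241398.65862
Total PV = 12836.54530 + 241398.65862 = 254235.20391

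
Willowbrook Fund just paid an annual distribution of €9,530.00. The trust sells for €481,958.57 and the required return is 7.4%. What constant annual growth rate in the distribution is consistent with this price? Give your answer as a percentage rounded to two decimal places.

5.32%

P = D₀(1+g)/(r−g) ⇒ P(r−g) = D₀(1+g) ⇒ g(P+D₀) = P·r − D₀
g = (P·r − D₀)/(P + D₀) = (€481,958.57×0.074 − €9,530.00) / (€481,958.57 + €9,530.00) = 0.053175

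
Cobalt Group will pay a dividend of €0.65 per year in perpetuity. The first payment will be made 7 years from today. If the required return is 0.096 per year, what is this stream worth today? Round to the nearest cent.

€3.91

Value at end of year 6: C / r = €0.65 / 0.096 = €6.7708
Discount to today: PV = €6.7708 / (1 + 0.096)^6 = €6.7708 / 1.733258 = €3.91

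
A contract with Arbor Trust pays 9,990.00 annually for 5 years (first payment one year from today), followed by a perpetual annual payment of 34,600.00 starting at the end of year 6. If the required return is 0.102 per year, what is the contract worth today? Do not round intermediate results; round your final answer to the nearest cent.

PV of 5-year annuity: 9,990.00 × [1 − (1+0.102)^−5] / 0.102 = 37677.26119
Perpetuity value at year 5: 34,600.00 / 0.102 = 339215.68627
PV of perpetuity: 339215.68627 / (1+0.102)^5 = 208721.86874
Total PV = 37677.26119 + 208721.86874 = 246399.12993

246399.13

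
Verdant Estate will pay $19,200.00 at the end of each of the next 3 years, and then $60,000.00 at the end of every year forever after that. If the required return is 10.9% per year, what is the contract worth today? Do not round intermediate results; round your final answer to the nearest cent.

$450581.49

PV of 3-year annuity: $19,200.00 × [1 − (1+0.109)^−3] / 0.109 = 47001.04685
Perpetuity value at year 3: $60,000.00 / 0.109 = 550458.71560
PV of perpetuity: 550458.71560 / (1+0.109)^3 = 403580.44419
Total PV = 47001.04685 + 403580.44419 = 450581.49104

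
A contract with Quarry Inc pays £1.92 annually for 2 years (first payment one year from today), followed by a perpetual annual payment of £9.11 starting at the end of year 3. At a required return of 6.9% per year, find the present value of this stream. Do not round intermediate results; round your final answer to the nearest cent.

PV of 2-year annuity: £1.92 × [1 − (1+0.069)^−2] / 0.069 = 3.47621
Perpetuity value at year 2: £9.11 / 0.069 = 132.02899
PV of perpetuity: 132.02899 / (1+0.069)^2 = 115.53508
Total PV = 3.47621 + 115.53508 = 119.01129

£119.01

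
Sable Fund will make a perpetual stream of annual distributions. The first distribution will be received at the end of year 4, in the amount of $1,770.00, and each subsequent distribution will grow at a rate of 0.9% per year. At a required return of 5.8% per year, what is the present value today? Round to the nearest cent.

$30501.43

Value at end of year 3: C₁ / (r − g) = $1,770.00 / (0.058 − 0.009) = $36,122.4490
Discount to today: PV = $36,122.4490 / (1 + 0.058)^3 = $36,122.4490 / 1.184287 = $30,501.43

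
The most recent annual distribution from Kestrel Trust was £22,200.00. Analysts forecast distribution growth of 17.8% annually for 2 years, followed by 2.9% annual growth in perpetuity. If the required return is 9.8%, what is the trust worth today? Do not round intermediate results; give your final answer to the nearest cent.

£430440.66

D_1 = 26151.60000
D_2 = 30806.58480
Terminal value at year 2: TV = D_2×(1+g_2)/(r−g_2) = 31699.97576/0.069 = 459419.93854
P_0 = D_1/(1+r)^1 + D_2/(1+r)^2 + TV/(1+r)^2
    = 23817.48634 + 25552.82232 + 381070.35025 = 430440.65891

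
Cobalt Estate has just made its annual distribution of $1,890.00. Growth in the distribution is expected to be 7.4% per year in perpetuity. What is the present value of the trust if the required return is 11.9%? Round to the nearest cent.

$45108.00

D₁ = D₀ × (1 + g) = $1,890.00 × 1.074 = $2,029.8600
Growing perpetuity: P = D₁ / (r − g) = $2,029.8600 / (0.119 − 0.074) = $45,108.00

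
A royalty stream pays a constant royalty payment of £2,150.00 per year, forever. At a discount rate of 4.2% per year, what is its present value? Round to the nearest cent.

Level perpetuity: PV = C / r = £2,150.00 / 0.042 = £51,190.48

£51190.48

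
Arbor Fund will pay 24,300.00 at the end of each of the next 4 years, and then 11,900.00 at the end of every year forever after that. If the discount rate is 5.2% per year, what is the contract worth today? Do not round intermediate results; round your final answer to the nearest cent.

272612.43

PV of 4-year annuity: 24,300.00 × [1 − (1+0.052)^−4] / 0.052 = 85767.78427
Perpetuity value at year 4: 11,900.00 / 0.052 = 228846.15385
PV of perpetuity: 228846.15385 / (1+0.052)^4 = 186844.64632
Total PV = 85767.78427 + 186844.64632 = 272612.43059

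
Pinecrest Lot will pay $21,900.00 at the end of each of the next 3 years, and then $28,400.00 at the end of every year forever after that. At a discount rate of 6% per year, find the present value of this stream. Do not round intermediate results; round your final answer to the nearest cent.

$455958.76

PV of 3-year annuity: $21,900.00 × [1 − (1+0.06)^−3] / 0.06 = 58538.96169
Perpetuity value at year 3: $28,400.00 / 0.06 = 473333.33333
PV of perpetuity: 473333.33333 / (1+0.06)^3 = 397419.79397
Total PV = 58538.96169 + 397419.79397 = 455958.75566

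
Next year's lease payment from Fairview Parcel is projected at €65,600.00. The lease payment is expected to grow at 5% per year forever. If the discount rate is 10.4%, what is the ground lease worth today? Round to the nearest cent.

€1214814.81

Growing perpetuity: P = D₁ / (r − g) = €65,600.0000 / (0.104 − 0.05) = €1,214,814.81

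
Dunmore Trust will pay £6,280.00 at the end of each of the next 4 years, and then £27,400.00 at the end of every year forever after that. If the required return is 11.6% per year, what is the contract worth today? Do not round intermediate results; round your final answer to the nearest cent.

£171513.89

PV of 4-year annuity: £6,280.00 × [1 − (1+0.116)^−4] / 0.116 = 19236.36806
Perpetuity value at year 4: £27,400.00 / 0.116 = 236206.89655
PV of perpetuity: 236206.89655 / (1+0.116)^4 = 152277.51998
Total PV = 19236.36806 + 152277.51998 = 171513.88804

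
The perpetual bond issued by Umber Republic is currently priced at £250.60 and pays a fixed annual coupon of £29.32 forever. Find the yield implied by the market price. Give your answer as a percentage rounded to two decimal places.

P = C/r ⇒ r = C/P = £29.32/£250.60 = 0.116999

11.70%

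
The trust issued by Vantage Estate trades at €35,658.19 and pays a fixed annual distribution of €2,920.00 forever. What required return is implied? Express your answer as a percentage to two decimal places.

8.19%

P = C/r ⇒ r = C/P = €2,920.00/€35,658.19 = 0.081889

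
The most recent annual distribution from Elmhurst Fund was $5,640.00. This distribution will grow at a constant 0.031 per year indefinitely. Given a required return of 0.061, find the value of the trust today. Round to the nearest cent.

$193828.00

D₁ = D₀ × (1 + g) = $5,640.00 × 1.031 = $5,814.8400
Growing perpetuity: P = D₁ / (r − g) = $5,814.8400 / (0.061 − 0.031) = $193,828.00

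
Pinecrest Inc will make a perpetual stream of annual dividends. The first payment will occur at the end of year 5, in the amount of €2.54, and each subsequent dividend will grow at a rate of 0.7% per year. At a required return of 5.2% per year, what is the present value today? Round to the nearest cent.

Value at end of year 4: C₁ / (r − g) = €2.54 / (0.052 − 0.007) = €56.4444
Discount to today: PV = €56.4444 / (1 + 0.052)^4 = €56.4444 / 1.224794 = €46.08

€46.08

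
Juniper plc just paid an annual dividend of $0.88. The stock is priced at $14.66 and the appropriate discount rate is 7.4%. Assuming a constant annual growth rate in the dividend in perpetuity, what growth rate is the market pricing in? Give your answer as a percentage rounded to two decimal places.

1.32%

P = D₀(1+g)/(r−g) ⇒ P(r−g) = D₀(1+g) ⇒ g(P+D₀) = P·r − D₀
g = (P·r − D₀)/(P + D₀) = ($14.66×0.074 − $0.88) / ($14.66 + $0.88) = 0.013181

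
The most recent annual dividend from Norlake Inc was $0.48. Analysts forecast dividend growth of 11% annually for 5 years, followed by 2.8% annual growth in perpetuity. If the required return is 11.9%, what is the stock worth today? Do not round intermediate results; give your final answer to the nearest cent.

D_1 = 0.53280
D_2 = 0.59141
D_3 = 0.65646
D_4 = 0.72867
D_5 = 0.80883
Terminal value at year 5: TV = D_5×(1+g_2)/(r−g_2) = 0.83148/0.091 = 9.13709
P_0 = D_1/(1+r)^1 + D_2/(1+r)^2 + D_3/(1+r)^3 + D_4/(1+r)^4 + D_5/(1+r)^5 + TV/(1+r)^5
    = 0.47614 + 0.47231 + 0.46851 + 0.46474 + 0.46101 + 5.20784 = 7.55055

$7.55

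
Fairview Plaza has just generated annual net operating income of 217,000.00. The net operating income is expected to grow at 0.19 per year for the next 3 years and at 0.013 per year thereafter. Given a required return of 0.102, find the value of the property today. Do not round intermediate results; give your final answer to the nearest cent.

D_1 = 258230.00000
D_2 = 307293.70000
D_3 = 365679.50300
Terminal value at year 3: TV = D_3×(1+g_2)/(r−g_2) = 370433.33654/0.089 = 4162172.32066
P_0 = D_1/(1+r)^1 + D_2/(1+r)^2 + D_3/(1+r)^3 + TV/(1+r)^3
    = 234328.49365 + 253040.75085 + 273247.27179 + 3110106.58794 = 3870723.10423

3870723.10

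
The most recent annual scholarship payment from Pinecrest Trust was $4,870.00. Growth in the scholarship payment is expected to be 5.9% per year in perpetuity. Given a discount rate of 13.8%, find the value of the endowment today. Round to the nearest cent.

$65282.66

D₁ = D₀ × (1 + g) = $4,870.00 × 1.059 = $5,157.3300
Growing perpetuity: P = D₁ / (r − g) = $5,157.3300 / (0.138 − 0.059) = $65,282.66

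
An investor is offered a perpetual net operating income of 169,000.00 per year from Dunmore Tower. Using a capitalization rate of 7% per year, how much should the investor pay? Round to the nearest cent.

Level perpetuity: PV = C / r = 169,000.00 / 0.07 = 2,414,285.71

2414285.71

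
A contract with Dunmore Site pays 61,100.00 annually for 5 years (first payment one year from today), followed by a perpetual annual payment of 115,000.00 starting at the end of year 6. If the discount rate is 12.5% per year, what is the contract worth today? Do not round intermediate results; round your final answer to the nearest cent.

PV of 5-year annuity: 61,100.00 × [1 − (1+0.125)^−5] / 0.125 = 217550.72567
Perpetuity value at year 5: 115,000.00 / 0.125 = 920000.00000
PV of perpetuity: 920000.00000 / (1+0.125)^5 = 510534.64072
Total PV = 217550.72567 + 510534.64072 = 728085.36639

728085.37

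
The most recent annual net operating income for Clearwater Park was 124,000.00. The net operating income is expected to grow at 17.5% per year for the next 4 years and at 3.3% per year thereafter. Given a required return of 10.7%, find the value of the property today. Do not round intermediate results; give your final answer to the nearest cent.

2774101.52

D_1 = 145700.00000
D_2 = 171197.50000
D_3 = 201157.06250
D_4 = 236359.54844
Terminal value at year 4: TV = D_4×(1+g_2)/(r−g_2) = 244159.41354/0.074 = 3299451.53427
P_0 = D_1/(1+r)^1 + D_2/(1+r)^2 + D_3/(1+r)^3 + D_4/(1+r)^4 + TV/(1+r)^4
    = 131616.98284 + 139701.85622 + 148283.36139 + 157392.00509 + 2197107.31424 = 2774101.51977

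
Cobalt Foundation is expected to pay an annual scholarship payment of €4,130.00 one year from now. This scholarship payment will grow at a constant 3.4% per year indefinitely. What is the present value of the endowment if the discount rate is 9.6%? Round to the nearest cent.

Growing perpetuity: P = D₁ / (r − g) = €4,130.0000 / (0.096 − 0.034) = €66,612.90

€66612.90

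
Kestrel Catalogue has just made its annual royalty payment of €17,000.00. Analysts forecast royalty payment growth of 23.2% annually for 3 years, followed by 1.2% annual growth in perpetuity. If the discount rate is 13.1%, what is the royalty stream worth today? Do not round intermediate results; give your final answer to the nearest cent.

D_1 = 20944.00000
D_2 = 25803.00800
D_3 = 31789.30586
Terminal value at year 3: TV = D_3×(1+g_2)/(r−g_2) = 32170.77753/0.119 = 270342.66829
P_0 = D_1/(1+r)^1 + D_2/(1+r)^2 + D_3/(1+r)^3 + TV/(1+r)^3
    = 18518.12555 + 20171.82200 + 21973.19602 + 186864.49055 = 247527.63413

€247527.63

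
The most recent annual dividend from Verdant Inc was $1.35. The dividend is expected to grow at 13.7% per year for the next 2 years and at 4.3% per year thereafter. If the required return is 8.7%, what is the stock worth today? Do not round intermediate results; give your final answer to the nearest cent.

D_1 = 1.53495
D_2 = 1.74524
Terminal value at year 2: TV = D_2×(1+g_2)/(r−g_2) = 1.82028/0.044 = 41.37008
P_0 = D_1/(1+r)^1 + D_2/(1+r)^2 + TV/(1+r)^2
    = 1.41210 + 1.47705 + 35.01283 = 37.90198

$37.90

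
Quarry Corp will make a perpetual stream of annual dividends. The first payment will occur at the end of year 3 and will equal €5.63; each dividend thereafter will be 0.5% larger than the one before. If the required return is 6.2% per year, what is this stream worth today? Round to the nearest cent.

€87.58

Value at end of year 2: C₁ / (r − g) = €5.63 / (0.062 − 0.005) = €98.7719
Discount to today: PV = €98.7719 / (1 + 0.062)^2 = €98.7719 / 1.127844 = €87.58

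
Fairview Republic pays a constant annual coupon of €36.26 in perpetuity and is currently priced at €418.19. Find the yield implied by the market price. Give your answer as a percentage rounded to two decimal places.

P = C/r ⇒ r = C/P = €36.26/€418.19 = 0.086707

8.67%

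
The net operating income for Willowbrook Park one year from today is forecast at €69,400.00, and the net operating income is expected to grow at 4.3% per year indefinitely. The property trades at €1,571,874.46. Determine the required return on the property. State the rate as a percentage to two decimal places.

P = D₁/(r − g) ⇒ r = D₁/P + g = €69,400.0000/€1,571,874.46 + 0.043 = 0.044151 + 0.043 = 0.087151

8.72%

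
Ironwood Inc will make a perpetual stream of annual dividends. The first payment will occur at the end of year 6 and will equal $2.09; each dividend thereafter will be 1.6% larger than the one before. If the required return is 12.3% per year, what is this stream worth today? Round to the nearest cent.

$10.94

Value at end of year 5: C₁ / (r − g) = $2.09 / (0.123 − 0.016) = $19.5327
Discount to today: PV = $19.5327 / (1 + 0.123)^5 = $19.5327 / 1.786071 = $10.94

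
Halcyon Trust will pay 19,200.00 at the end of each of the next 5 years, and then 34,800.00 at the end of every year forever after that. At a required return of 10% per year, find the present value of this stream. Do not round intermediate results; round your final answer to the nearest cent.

288863.73

PV of 5-year annuity: 19,200.00 × [1 − (1+0.1)^−5] / 0.1 = 72783.10597
Perpetuity value at year 5: 34,800.00 / 0.1 = 348000.00000
PV of perpetuity: 348000.00000 / (1+0.1)^5 = 216080.62042
Total PV = 72783.10597 + 216080.62042 = 288863.72640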